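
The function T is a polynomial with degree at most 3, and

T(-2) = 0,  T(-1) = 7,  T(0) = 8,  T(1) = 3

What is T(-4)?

First differences: 7, 1, -5. Second differences: -6, -6.
Level-2 differences are constant, so T has degree 2.
Fitting a degree-2 polynomial gives T(x) = -3x² - 2x + 8.
Then T(-4) = -32.

-32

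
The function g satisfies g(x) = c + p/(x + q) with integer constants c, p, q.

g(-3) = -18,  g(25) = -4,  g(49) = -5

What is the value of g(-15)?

(g(x) − c)(x + q) = p for each data point; the three points give a linear system in c and q, then p follows.
Solving: c = -6, q = -1, p = 48, so g(x) = -6 + 48/(x − 1).
Then g(-15) = -6 + 48/(-16) = -9.

-9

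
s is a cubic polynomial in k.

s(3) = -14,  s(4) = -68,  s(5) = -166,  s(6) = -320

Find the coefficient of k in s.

Write s(k) = ak³ + bk² + ck + d; the 4 given values yield a linear system in the 4 coefficients.
Solving, s(k) = -2k³ + 2k² + 6k + 4.
The coefficient of k is 6.

6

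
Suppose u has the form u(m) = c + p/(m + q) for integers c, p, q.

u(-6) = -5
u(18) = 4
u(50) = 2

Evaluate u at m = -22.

(u(m) − c)(m + q) = p for each data point; the three points give a linear system in c and q, then p follows.
Solving: c = 1, q = -2, p = 48, so u(m) = 1 + 48/(m − 2).
Then u(-22) = 1 + 48/(-24) = -1.

-1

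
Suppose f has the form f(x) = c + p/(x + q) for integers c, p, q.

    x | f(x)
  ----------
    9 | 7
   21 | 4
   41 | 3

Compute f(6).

10

(f(x) − c)(x + q) = p for each data point; the three points give a linear system in c and q, then p follows.
Solving: c = 2, q = -1, p = 40, so f(x) = 2 + 40/(x − 1).
Then f(6) = 2 + 40/5 = 10.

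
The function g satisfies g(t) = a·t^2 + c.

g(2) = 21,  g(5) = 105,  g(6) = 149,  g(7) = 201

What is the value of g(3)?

From g(2) = 21 and g(5) = 105: 4a + c = 21 and 25a + c = 105.
Subtracting: 21a = 84, so a = 4; then c = 21 − 4·4 = 5.
So g(t) = 4t² + 5, and g(3) = 41.

41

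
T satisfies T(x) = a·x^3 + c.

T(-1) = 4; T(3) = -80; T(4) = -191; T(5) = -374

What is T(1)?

-2

From T(-1) = 4 and T(3) = -80: -1a + c = 4 and 27a + c = -80.
Subtracting: 28a = -84, so a = -3; then c = 4 − (-3)·(-1) = 1.
So T(x) = -3x³ + 1, and T(1) = -2.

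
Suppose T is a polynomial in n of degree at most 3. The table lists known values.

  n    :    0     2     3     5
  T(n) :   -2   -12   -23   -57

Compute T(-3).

-17

Write T(n) = an³ + bn² + cn + d; the 4 given values yield a linear system in the 4 coefficients.
Solving, the leading coefficient vanishes, and T(n) = -2n² - n - 2.
Then T(-3) = -17.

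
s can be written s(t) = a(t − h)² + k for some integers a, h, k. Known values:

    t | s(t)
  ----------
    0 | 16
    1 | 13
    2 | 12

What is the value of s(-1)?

21

First differences -3, -1; second difference 2 = 2a, so a = 1.
Expanding, the t-coefficient is −2ah = -2h; matching it to the data gives h = 2, and then k = 12.
So s(t) = 1(t − 2)² + 12.
s(-1) = 1·(-3)² + 12 = 21.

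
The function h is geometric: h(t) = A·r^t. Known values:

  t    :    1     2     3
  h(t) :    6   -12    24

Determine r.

-2

Consecutive ratio: -12/6 = -2, and 24/(-12) = -2, so r = -2.
Then A·(-2)^1 = 6 gives A = -3, and h(t) = -3·(-2)^t.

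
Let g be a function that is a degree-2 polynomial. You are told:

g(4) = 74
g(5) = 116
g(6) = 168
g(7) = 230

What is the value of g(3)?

First differences: 42, 52, 62. Second differences: 10, 10.
Level-2 differences are constant, so g has degree 2.
Fitting a degree-2 polynomial gives g(n) = 5n² - 3n + 6.
Then g(3) = 42.

42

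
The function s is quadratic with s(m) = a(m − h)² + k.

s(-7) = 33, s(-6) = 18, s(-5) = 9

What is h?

-4

First differences -15, -9; second difference 6 = 2a, so a = 3.
Expanding, the m-coefficient is −2ah = -6h; matching it to the data gives h = -4, and then k = 6.
So s(m) = 3(m + 4)² + 6.
Hence h = -4.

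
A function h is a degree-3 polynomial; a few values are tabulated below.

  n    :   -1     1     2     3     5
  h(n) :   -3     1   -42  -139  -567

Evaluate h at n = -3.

Write h(n) = an³ + bn² + cn + d; the 5 given values yield a linear system in the 4 coefficients.
Solving, h(n) = -3n³ - 9n² + 5n + 8.
Then h(-3) = -7.

-7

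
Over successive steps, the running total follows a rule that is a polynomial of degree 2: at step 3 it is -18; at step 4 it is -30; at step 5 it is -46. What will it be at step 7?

-90

Write the value at x as P(x).
Write P(x) = ax² + bx + c; the 3 given values yield a linear system in the 3 coefficients.
Solving, P(x) = -2x² + 2x - 6.
Then P(7) = -90.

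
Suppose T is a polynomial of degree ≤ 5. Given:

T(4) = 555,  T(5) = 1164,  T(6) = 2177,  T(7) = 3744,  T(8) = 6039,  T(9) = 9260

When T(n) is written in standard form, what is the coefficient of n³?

First differences: 609, 1013, 1567, 2295, 3221. Second differences: 404, 554, 728, 926. Third differences: 150, 174, 198. Fourth differences: 24, 24.
Level-4 differences are constant, so T has degree 4.
Fitting a degree-4 polynomial gives T(n) = n^4 + 3n³ + 6n² + 3n - 1.
The coefficient of n³ is 3.

3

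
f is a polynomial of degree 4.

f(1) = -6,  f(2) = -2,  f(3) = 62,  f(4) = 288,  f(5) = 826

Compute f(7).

Write f(m) = am^4 + bm³ + cm² + dm + e; the 5 given values yield a linear system in the 5 coefficients.
Solving, f(m) = 2m^4 - 3m³ - 2m² + m - 4.
Then f(7) = 3678.

3678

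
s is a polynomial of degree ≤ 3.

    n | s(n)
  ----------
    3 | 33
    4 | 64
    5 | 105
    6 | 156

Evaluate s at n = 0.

0

First differences: 31, 41, 51. Second differences: 10, 10.
Level-2 differences are constant, so s has degree 2.
Fitting a degree-2 polynomial gives s(n) = 5n² - 4n.
Then s(0) = 0.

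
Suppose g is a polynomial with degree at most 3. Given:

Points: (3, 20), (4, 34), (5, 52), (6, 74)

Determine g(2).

10

Write g(k) = ak³ + bk² + ck + d; the 4 given values yield a linear system in the 4 coefficients.
Solving, the leading coefficient vanishes, and g(k) = 2k² + 2.
Then g(2) = 10.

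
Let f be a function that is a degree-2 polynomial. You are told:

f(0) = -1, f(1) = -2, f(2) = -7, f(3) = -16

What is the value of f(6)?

-67

Write f(m) = am² + bm + c; the 4 given values yield a linear system in the 3 coefficients.
Solving, f(m) = -2m² + m - 1.
Then f(6) = -67.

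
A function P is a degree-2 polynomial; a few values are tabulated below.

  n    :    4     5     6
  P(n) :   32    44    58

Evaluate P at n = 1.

8

Write P(n) = an² + bn + c; the 3 given values yield a linear system in the 3 coefficients.
Solving, P(n) = n² + 3n + 4.
Then P(1) = 8.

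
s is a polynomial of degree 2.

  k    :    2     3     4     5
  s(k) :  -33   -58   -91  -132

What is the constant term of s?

Write s(k) = ak² + bk + c; the 4 given values yield a linear system in the 3 coefficients.
Solving, s(k) = -4k² - 5k - 7.
The constant term is s(0) = -7.

-7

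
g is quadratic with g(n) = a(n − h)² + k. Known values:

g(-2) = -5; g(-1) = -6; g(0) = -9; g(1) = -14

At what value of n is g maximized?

-2

First differences -1, -3, -5; second difference -2 = 2a, so a = -1.
Expanding, the n-coefficient is −2ah = 2h; matching it to the data gives h = -2, and then k = -5.
So g(n) = -1(n + 2)² − 5.
Hence h = -2.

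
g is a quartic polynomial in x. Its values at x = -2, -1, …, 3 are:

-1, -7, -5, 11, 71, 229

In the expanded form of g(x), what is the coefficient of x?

Write g(x) = ax^4 + bx³ + cx² + dx + e; the 6 given values yield a linear system in the 5 coefficients.
Solving, g(x) = x^4 + 3x³ + 6x² + 6x - 5.
The coefficient of x is 6.

6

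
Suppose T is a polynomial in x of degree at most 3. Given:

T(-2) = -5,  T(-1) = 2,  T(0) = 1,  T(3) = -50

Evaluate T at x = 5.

-124

Write T(x) = ax³ + bx² + cx + d; the 4 given values yield a linear system in the 4 coefficients.
Solving, the leading coefficient vanishes, and T(x) = -4x² - 5x + 1.
Then T(5) = -124.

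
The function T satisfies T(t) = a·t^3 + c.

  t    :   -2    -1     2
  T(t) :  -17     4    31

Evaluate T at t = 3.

88

From T(-2) = -17 and T(-1) = 4: -8a + c = -17 and -1a + c = 4.
Subtracting: 7a = 21, so a = 3; then c = -17 − 3·(-8) = 7.
So T(t) = 3t³ + 7, and T(3) = 88.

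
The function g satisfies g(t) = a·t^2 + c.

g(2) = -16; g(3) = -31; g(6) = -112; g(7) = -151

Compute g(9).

-247

From g(2) = -16 and g(3) = -31: 4a + c = -16 and 9a + c = -31.
Subtracting: 5a = -15, so a = -3; then c = -16 − (-3)·4 = -4.
So g(t) = -3t² − 4, and g(9) = -247.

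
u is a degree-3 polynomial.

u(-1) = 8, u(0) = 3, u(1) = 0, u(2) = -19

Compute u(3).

-72

Write u(m) = am³ + bm² + cm + d; the 4 given values yield a linear system in the 4 coefficients.
Solving, u(m) = -3m³ + m² - m + 3.
Then u(3) = -72.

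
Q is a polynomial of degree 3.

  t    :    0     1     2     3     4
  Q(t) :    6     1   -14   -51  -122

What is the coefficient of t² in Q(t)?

1

Write Q(t) = at³ + bt² + ct + d; the 5 given values yield a linear system in the 4 coefficients.
Solving, Q(t) = -2t³ + t² - 4t + 6.
The coefficient of t² is 1.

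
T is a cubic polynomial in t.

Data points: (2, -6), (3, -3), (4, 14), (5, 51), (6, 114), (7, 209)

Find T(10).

First differences: 3, 17, 37, 63, 95. Second differences: 14, 20, 26, 32. Third differences: 6, 6, 6.
Level-3 differences are constant, so T has degree 3.
Fitting a degree-3 polynomial gives T(t) = t³ - 2t² - 6t + 6.
Then T(10) = 746.

746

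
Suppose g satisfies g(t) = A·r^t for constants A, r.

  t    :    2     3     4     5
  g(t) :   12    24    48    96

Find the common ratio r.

Consecutive ratio: 24/12 = 2, and 48/24 = 2, so r = 2.
Then A·2^2 = 12 gives A = 3, and g(t) = 3·2^t.

2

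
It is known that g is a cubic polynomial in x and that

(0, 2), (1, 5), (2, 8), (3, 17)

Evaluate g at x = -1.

Write g(x) = ax³ + bx² + cx + d; the 4 given values yield a linear system in the 4 coefficients.
Solving, g(x) = x³ - 3x² + 5x + 2.
Then g(-1) = -7.

-7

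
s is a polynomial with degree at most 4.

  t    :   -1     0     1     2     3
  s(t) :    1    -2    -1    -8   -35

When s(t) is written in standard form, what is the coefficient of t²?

First differences: -3, 1, -7, -27. Second differences: 4, -8, -20. Third differences: -12, -12.
Level-3 differences are constant, so s has degree 3.
Fitting a degree-3 polynomial gives s(t) = -2t³ + 2t² + t - 2.
The coefficient of t² is 2.

2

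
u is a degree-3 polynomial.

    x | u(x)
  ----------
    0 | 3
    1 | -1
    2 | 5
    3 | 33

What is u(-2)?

-7

Write u(x) = ax³ + bx² + cx + d; the 4 given values yield a linear system in the 4 coefficients.
Solving, u(x) = 2x³ - x² - 5x + 3.
Then u(-2) = -7.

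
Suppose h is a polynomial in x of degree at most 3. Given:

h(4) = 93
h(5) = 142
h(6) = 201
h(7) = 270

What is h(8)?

349

First differences: 49, 59, 69. Second differences: 10, 10.
Level-2 differences are constant, so h has degree 2.
Fitting a degree-2 polynomial gives h(x) = 5x² + 4x - 3.
Then h(8) = 349.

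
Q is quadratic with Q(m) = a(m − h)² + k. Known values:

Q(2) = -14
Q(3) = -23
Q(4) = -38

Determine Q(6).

-86

First differences -9, -15; second difference -6 = 2a, so a = -3.
Expanding, the m-coefficient is −2ah = 6h; matching it to the data gives h = 1, and then k = -11.
So Q(m) = -3(m − 1)² − 11.
Q(6) = -3·5² − 11 = -86.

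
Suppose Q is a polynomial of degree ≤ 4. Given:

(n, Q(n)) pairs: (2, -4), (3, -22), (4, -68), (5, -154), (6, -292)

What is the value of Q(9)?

Write Q(n) = an^4 + bn³ + cn² + dn + e; the 5 given values yield a linear system in the 5 coefficients.
Solving, the leading coefficient vanishes, and Q(n) = -2n³ + 4n² - 4.
Then Q(9) = -1138.

-1138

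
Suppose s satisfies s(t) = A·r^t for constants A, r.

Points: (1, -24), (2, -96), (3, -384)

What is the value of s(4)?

Consecutive ratio: -96/(-24) = 4, and -384/(-96) = 4, so r = 4.
Then A·4^1 = -24 gives A = -6, and s(t) = -6·4^t.
s(4) = -6·4^4 = -1536.

-1536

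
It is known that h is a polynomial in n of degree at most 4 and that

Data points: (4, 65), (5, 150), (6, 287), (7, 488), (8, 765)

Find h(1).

2

First differences: 85, 137, 201, 277. Second differences: 52, 64, 76. Third differences: 12, 12.
Level-3 differences are constant, so h has degree 3.
Fitting a degree-3 polynomial gives h(n) = 2n³ - 4n² - n + 5.
Then h(1) = 2.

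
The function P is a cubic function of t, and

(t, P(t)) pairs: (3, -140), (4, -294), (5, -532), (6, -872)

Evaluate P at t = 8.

-1930

Write P(t) = at³ + bt² + ct + d; the 4 given values yield a linear system in the 4 coefficients.
Solving, P(t) = -3t³ - 6t² - t - 2.
Then P(8) = -1930.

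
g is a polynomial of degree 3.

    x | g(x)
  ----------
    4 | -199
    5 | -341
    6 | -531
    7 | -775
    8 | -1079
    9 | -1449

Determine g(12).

Write g(x) = ax³ + bx² + cx + d; the 6 given values yield a linear system in the 4 coefficients.
Solving, g(x) = -x³ - 9x² + 9.
Then g(12) = -3015.

-3015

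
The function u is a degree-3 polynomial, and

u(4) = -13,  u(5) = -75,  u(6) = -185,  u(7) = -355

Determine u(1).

Write u(x) = ax³ + bx² + cx + d; the 4 given values yield a linear system in the 4 coefficients.
Solving, u(x) = -2x³ + 6x² + 6x - 5.
Then u(1) = 5.

5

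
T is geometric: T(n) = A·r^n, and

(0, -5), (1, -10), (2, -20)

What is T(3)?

Consecutive ratio: -10/(-5) = 2, and -20/(-10) = 2, so r = 2.
Then A·2^0 = -5 gives A = -5, and T(n) = -5·2^n.
T(3) = -5·2^3 = -40.

-40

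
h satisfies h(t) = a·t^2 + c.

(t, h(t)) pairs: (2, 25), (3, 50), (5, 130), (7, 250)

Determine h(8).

325

From h(2) = 25 and h(3) = 50: 4a + c = 25 and 9a + c = 50.
Subtracting: 5a = 25, so a = 5; then c = 25 − 5·4 = 5.
So h(t) = 5t² + 5, and h(8) = 325.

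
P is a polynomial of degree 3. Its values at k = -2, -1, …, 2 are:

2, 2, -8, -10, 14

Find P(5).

First differences: 0, -10, -2, 24. Second differences: -10, 8, 26. Third differences: 18, 18.
Level-3 differences are constant, so P has degree 3.
Fitting a degree-3 polynomial gives P(k) = 3k³ + 4k² - 9k - 8.
Then P(5) = 422.

422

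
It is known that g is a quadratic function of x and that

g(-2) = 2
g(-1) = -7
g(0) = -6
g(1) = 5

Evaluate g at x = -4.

50

First differences: -9, 1, 11. Second differences: 10, 10.
Level-2 differences are constant, so g has degree 2.
Fitting a degree-2 polynomial gives g(x) = 5x² + 6x - 6.
Then g(-4) = 50.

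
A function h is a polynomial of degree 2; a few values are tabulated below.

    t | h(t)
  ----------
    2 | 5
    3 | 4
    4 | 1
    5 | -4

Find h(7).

-20

First differences: -1, -3, -5. Second differences: -2, -2.
Level-2 differences are constant, so h has degree 2.
Fitting a degree-2 polynomial gives h(t) = -t² + 4t + 1.
Then h(7) = -20.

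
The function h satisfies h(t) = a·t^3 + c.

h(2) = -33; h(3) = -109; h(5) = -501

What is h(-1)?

3

From h(2) = -33 and h(3) = -109: 8a + c = -33 and 27a + c = -109.
Subtracting: 19a = -76, so a = -4; then c = -33 − (-4)·8 = -1.
So h(t) = -4t³ − 1, and h(-1) = 3.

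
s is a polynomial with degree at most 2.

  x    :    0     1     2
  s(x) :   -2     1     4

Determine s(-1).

-5

First differences: 3, 3.
Level-1 differences are constant, so s has degree 1.
Fitting a degree-1 polynomial gives s(x) = 3x - 2.
Then s(-1) = -5.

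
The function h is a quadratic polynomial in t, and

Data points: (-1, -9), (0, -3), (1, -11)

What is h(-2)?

-29

Write h(t) = at² + bt + c; the 3 given values yield a linear system in the 3 coefficients.
Solving, h(t) = -7t² - t - 3.
Then h(-2) = -29.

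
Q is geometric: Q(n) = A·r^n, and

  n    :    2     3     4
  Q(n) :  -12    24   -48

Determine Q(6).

Consecutive ratio: 24/(-12) = -2, and -48/24 = -2, so r = -2.
Then A·(-2)^2 = -12 gives A = -3, and Q(n) = -3·(-2)^n.
Q(6) = -3·(-2)^6 = -192.

-192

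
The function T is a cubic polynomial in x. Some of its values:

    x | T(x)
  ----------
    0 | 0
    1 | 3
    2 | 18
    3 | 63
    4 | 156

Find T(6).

558

First differences: 3, 15, 45, 93. Second differences: 12, 30, 48. Third differences: 18, 18.
Level-3 differences are constant, so T has degree 3.
Fitting a degree-3 polynomial gives T(x) = 3x³ - 3x² + 3x.
Then T(6) = 558.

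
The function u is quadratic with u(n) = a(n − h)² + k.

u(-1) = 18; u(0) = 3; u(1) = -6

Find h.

2

First differences -15, -9; second difference 6 = 2a, so a = 3.
Expanding, the n-coefficient is −2ah = -6h; matching it to the data gives h = 2, and then k = -9.
So u(n) = 3(n − 2)² − 9.
Hence h = 2.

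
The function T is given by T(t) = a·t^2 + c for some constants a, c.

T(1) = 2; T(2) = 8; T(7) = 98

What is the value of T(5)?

50

From T(1) = 2 and T(2) = 8: 1a + c = 2 and 4a + c = 8.
Subtracting: 3a = 6, so a = 2; then c = 2 − 2·1 = 0.
So T(t) = 2t² + 0, and T(5) = 50.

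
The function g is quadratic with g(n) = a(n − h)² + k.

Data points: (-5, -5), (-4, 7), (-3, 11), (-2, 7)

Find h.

-3

First differences 12, 4, -4; second difference -8 = 2a, so a = -4.
Expanding, the n-coefficient is −2ah = 8h; matching it to the data gives h = -3, and then k = 11.
So g(n) = -4(n + 3)² + 11.
Hence h = -3.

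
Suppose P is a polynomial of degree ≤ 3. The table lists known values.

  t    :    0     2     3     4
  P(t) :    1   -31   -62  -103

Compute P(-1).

2

Write P(t) = at³ + bt² + ct + d; the 4 given values yield a linear system in the 4 coefficients.
Solving, the leading coefficient vanishes, and P(t) = -5t² - 6t + 1.
Then P(-1) = 2.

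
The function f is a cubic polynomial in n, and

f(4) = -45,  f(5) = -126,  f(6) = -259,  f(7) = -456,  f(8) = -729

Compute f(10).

-1551

First differences: -81, -133, -197, -273. Second differences: -52, -64, -76. Third differences: -12, -12.
Level-3 differences are constant, so f has degree 3.
Fitting a degree-3 polynomial gives f(n) = -2n³ + 4n² + 5n - 1.
Then f(10) = -1551.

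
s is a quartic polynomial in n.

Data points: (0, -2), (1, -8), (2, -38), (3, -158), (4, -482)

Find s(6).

-2438

Write s(n) = an^4 + bn³ + cn² + dn + e; the 5 given values yield a linear system in the 5 coefficients.
Solving, s(n) = -2n^4 + n³ - n² - 4n - 2.
Then s(6) = -2438.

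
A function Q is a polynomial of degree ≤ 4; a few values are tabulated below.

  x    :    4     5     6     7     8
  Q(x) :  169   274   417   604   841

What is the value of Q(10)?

1489

First differences: 105, 143, 187, 237. Second differences: 38, 44, 50. Third differences: 6, 6.
Level-3 differences are constant, so Q has degree 3.
Fitting a degree-3 polynomial gives Q(x) = x³ + 4x² + 8x + 9.
Then Q(10) = 1489.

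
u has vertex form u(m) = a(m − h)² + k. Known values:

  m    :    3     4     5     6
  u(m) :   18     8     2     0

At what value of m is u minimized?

First differences -10, -6, -2; second difference 4 = 2a, so a = 2.
Expanding, the m-coefficient is −2ah = -4h; matching it to the data gives h = 6, and then k = 0.
So u(m) = 2(m − 6)² + 0.
Hence h = 6.

6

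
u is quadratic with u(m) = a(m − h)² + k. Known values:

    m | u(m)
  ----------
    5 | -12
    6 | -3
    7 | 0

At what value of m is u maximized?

7

First differences 9, 3; second difference -6 = 2a, so a = -3.
Expanding, the m-coefficient is −2ah = 6h; matching it to the data gives h = 7, and then k = 0.
So u(m) = -3(m − 7)² + 0.
Hence h = 7.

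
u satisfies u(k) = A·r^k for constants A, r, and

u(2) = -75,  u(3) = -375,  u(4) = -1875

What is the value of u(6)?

-46875

Consecutive ratio: -375/(-75) = 5, and -1875/(-375) = 5, so r = 5.
Then A·5^2 = -75 gives A = -3, and u(k) = -3·5^k.
u(6) = -3·5^6 = -46875.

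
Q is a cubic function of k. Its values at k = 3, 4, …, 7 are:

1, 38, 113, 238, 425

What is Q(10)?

1478

First differences: 37, 75, 125, 187. Second differences: 38, 50, 62. Third differences: 12, 12.
Level-3 differences are constant, so Q has degree 3.
Fitting a degree-3 polynomial gives Q(k) = 2k³ - 5k² - 2k - 2.
Then Q(10) = 1478.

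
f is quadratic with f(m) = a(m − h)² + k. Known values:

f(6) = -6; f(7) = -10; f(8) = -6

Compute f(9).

First differences -4, 4; second difference 8 = 2a, so a = 4.
Expanding, the m-coefficient is −2ah = -8h; matching it to the data gives h = 7, and then k = -10.
So f(m) = 4(m − 7)² − 10.
f(9) = 4·2² − 10 = 6.

6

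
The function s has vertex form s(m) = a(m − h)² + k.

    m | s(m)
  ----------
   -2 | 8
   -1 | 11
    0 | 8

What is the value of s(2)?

First differences 3, -3; second difference -6 = 2a, so a = -3.
Expanding, the m-coefficient is −2ah = 6h; matching it to the data gives h = -1, and then k = 11.
So s(m) = -3(m + 1)² + 11.
s(2) = -3·3² + 11 = -16.

-16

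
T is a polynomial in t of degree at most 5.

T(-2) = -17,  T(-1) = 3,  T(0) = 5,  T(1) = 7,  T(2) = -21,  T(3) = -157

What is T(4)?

Write T(t) = at^5 + bt^4 + ct³ + dt² + et + p; the 6 given values yield a linear system in the 6 coefficients.
Solving, the leading coefficient vanishes, and T(t) = -2t^4 - t³ + 2t² + 3t + 5.
Then T(4) = -527.

-527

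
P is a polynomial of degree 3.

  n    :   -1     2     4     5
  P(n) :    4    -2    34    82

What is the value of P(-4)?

Write P(n) = an³ + bn² + cn + d; the 4 given values yield a linear system in the 4 coefficients.
Solving, P(n) = n³ - n² - 4n + 2.
Then P(-4) = -62.

-62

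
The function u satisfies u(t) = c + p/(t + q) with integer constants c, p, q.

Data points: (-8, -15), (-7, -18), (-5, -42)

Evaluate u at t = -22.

(u(t) − c)(t + q) = p for each data point; the three points give a linear system in c and q, then p follows.
Solving: c = -6, q = 4, p = 36, so u(t) = -6 + 36/(t + 4).
Then u(-22) = -6 + 36/(-18) = -8.

-8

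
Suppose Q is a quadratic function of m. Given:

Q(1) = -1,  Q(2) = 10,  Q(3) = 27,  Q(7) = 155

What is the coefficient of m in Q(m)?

2

Write Q(m) = am² + bm + c; the 4 given values yield a linear system in the 3 coefficients.
Solving, Q(m) = 3m² + 2m - 6.
The coefficient of m is 2.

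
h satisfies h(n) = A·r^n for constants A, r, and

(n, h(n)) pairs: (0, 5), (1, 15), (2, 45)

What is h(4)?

Consecutive ratio: 15/5 = 3, and 45/15 = 3, so r = 3.
Then A·3^0 = 5 gives A = 5, and h(n) = 5·3^n.
h(4) = 5·3^4 = 405.

405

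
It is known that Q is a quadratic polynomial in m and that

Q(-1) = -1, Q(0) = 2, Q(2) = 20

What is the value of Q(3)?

Write Q(m) = am² + bm + c; the 3 given values yield a linear system in the 3 coefficients.
Solving, Q(m) = 2m² + 5m + 2.
Then Q(3) = 35.

35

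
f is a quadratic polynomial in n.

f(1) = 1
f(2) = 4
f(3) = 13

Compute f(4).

28

Write f(n) = an² + bn + c; the 3 given values yield a linear system in the 3 coefficients.
Solving, f(n) = 3n² - 6n + 4.
Then f(4) = 28.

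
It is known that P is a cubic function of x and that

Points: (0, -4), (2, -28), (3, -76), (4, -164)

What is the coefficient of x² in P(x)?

Write P(x) = ax³ + bx² + cx + d; the 4 given values yield a linear system in the 4 coefficients.
Solving, P(x) = -2x³ - 2x² - 4.
The coefficient of x² is -2.

-2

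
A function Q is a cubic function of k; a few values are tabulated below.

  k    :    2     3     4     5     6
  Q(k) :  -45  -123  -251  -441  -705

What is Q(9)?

-2061

First differences: -78, -128, -190, -264. Second differences: -50, -62, -74. Third differences: -12, -12.
Level-3 differences are constant, so Q has degree 3.
Fitting a degree-3 polynomial gives Q(k) = -2k³ - 7k² - 5k + 9.
Then Q(9) = -2061.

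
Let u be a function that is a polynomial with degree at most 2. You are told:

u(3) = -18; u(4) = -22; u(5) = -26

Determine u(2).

-14

First differences: -4, -4.
Level-1 differences are constant, so u has degree 1.
Fitting a degree-1 polynomial gives u(t) = -4t - 6.
Then u(2) = -14.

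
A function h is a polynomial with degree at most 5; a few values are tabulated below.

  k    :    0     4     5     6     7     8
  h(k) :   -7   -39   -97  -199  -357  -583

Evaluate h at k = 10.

Write h(k) = ak^5 + bk^4 + ck³ + dk² + ek + p; the 6 given values yield a linear system in the 6 coefficients.
Solving, the top 2 coefficients vanish, and h(k) = -2k³ + 8k² - 8k - 7.
Then h(10) = -1287.

-1287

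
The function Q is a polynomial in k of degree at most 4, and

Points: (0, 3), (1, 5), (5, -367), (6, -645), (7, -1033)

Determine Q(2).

-13

Write Q(k) = ak^4 + bk³ + ck² + dk + e; the 5 given values yield a linear system in the 5 coefficients.
Solving, the leading coefficient vanishes, and Q(k) = -3k³ - k² + 6k + 3.
Then Q(2) = -13.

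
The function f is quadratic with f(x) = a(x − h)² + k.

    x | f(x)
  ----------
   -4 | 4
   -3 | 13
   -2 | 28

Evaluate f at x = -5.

1

First differences 9, 15; second difference 6 = 2a, so a = 3.
Expanding, the x-coefficient is −2ah = -6h; matching it to the data gives h = -5, and then k = 1.
So f(x) = 3(x + 5)² + 1.
f(-5) = 3·0² + 1 = 1.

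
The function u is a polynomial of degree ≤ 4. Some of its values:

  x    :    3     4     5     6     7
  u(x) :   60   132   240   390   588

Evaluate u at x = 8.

840

Write u(x) = ax^4 + bx³ + cx² + dx + e; the 5 given values yield a linear system in the 5 coefficients.
Solving, the leading coefficient vanishes, and u(x) = x³ + 6x² - 7x.
Then u(8) = 840.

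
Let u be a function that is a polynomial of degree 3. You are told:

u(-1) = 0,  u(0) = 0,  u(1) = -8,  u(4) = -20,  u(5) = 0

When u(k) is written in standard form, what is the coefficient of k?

-5

Write u(k) = ak³ + bk² + ck + d; the 5 given values yield a linear system in the 4 coefficients.
Solving, u(k) = k³ - 4k² - 5k.
The coefficient of k is -5.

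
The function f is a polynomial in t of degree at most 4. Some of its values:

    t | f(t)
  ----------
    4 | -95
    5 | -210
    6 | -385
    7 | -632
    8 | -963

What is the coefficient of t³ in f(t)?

Write f(t) = at^4 + bt³ + ct² + dt + e; the 5 given values yield a linear system in the 5 coefficients.
Solving, the leading coefficient vanishes, and f(t) = -2t³ + 7t + 5.
The coefficient of t³ is -2.

-2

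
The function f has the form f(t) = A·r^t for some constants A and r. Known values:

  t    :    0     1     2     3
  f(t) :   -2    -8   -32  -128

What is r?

4

Consecutive ratio: -8/(-2) = 4, and -32/(-8) = 4, so r = 4.
Then A·4^0 = -2 gives A = -2, and f(t) = -2·4^t.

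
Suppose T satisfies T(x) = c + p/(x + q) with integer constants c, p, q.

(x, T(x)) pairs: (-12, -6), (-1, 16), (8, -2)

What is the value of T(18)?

-3

(T(x) − c)(x + q) = p for each data point; the three points give a linear system in c and q, then p follows.
Solving: c = -4, q = 2, p = 20, so T(x) = -4 + 20/(x + 2).
Then T(18) = -4 + 20/20 = -3.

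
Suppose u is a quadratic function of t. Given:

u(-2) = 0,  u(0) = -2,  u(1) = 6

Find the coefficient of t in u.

5

Write u(t) = at² + bt + c; the 3 given values yield a linear system in the 3 coefficients.
Solving, u(t) = 3t² + 5t - 2.
The coefficient of t is 5.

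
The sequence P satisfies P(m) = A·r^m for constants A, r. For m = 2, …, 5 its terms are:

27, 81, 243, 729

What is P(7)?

Consecutive ratio: 81/27 = 3, and 243/81 = 3, so r = 3.
Then A·3^2 = 27 gives A = 3, and P(m) = 3·3^m.
P(7) = 3·3^7 = 6561.

6561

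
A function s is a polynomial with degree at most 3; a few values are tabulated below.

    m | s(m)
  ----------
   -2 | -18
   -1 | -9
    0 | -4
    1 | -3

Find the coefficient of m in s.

3

Write s(m) = am³ + bm² + cm + d; the 4 given values yield a linear system in the 4 coefficients.
Solving, the leading coefficient vanishes, and s(m) = -2m² + 3m - 4.
The coefficient of m is 3.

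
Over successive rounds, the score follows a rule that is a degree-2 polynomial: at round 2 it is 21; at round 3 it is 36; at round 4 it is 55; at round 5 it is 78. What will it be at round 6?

Write the value at t as u(t).
First differences: 15, 19, 23. Second differences: 4, 4.
Level-2 differences are constant, so u has degree 2.
Extending the table by one column gives the next first difference 27, so u(6) = 78 + 27 = 105.

105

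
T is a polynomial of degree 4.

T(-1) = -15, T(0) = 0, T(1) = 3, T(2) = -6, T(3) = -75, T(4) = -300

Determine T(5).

First differences: 15, 3, -9, -69, -225. Second differences: -12, -12, -60, -156. Third differences: 0, -48, -96. Fourth differences: -48, -48.
Level-4 differences are constant, so T has degree 4.
Fitting a degree-4 polynomial gives T(x) = -2x^4 + 4x³ - 4x² + 5x.
Then T(5) = -825.

-825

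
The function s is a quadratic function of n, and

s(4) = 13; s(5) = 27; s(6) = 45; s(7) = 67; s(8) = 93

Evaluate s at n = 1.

Write s(n) = an² + bn + c; the 5 given values yield a linear system in the 3 coefficients.
Solving, s(n) = 2n² - 4n - 3.
Then s(1) = -5.

-5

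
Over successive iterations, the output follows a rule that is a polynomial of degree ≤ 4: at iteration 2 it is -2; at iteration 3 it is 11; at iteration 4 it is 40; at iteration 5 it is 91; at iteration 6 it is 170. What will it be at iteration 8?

436

Write the value at x as f(x).
First differences: 13, 29, 51, 79. Second differences: 16, 22, 28. Third differences: 6, 6.
Level-3 differences are constant, so f has degree 3.
Fitting a degree-3 polynomial gives f(x) = x³ - x² - x - 4.
Then f(8) = 436.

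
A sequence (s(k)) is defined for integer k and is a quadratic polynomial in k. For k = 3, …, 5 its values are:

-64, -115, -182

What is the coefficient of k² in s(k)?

-8

Write s(k) = ak² + bk + c; the 3 given values yield a linear system in the 3 coefficients.
Solving, s(k) = -8k² + 5k - 7.
The coefficient of k² is -8.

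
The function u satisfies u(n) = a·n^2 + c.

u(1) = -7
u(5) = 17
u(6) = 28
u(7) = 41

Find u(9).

From u(1) = -7 and u(5) = 17: 1a + c = -7 and 25a + c = 17.
Subtracting: 24a = 24, so a = 1; then c = -7 − 1·1 = -8.
So u(n) = 1n² − 8, and u(9) = 73.

73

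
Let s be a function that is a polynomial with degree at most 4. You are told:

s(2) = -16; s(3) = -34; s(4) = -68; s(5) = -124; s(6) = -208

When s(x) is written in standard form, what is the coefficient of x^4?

0

First differences: -18, -34, -56, -84. Second differences: -16, -22, -28. Third differences: -6, -6.
Level-3 differences are constant, so s has degree 3.
Fitting a degree-3 polynomial gives s(x) = -x³ + x² - 4x - 4.
The coefficient of x^4 is 0.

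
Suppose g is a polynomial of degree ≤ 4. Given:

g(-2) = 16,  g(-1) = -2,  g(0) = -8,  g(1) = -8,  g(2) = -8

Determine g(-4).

First differences: -18, -6, 0, 0. Second differences: 12, 6, 0. Third differences: -6, -6.
Level-3 differences are constant, so g has degree 3.
Fitting a degree-3 polynomial gives g(m) = -m³ + 3m² - 2m - 8.
Then g(-4) = 112.

112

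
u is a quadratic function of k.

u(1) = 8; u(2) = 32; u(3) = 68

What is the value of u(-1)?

-4

Write u(k) = ak² + bk + c; the 3 given values yield a linear system in the 3 coefficients.
Solving, u(k) = 6k² + 6k - 4.
Then u(-1) = -4.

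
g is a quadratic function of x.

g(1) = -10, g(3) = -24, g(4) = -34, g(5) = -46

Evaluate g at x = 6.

-60

Write g(x) = ax² + bx + c; the 4 given values yield a linear system in the 3 coefficients.
Solving, g(x) = -x² - 3x - 6.
Then g(6) = -60.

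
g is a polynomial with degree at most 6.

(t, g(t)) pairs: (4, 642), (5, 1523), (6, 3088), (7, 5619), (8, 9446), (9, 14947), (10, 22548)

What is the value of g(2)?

First differences: 881, 1565, 2531, 3827, 5501, 7601. Second differences: 684, 966, 1296, 1674, 2100. Third differences: 282, 330, 378, 426. Fourth differences: 48, 48, 48.
Level-4 differences are constant, so g has degree 4.
Fitting a degree-4 polynomial gives g(t) = 2t^4 + 3t³ - 5t² + 5t - 2.
Then g(2) = 44.

44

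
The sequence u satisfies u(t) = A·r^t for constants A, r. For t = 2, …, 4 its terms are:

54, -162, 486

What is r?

Consecutive ratio: -162/54 = -3, and 486/(-162) = -3, so r = -3.
Then A·(-3)^2 = 54 gives A = 6, and u(t) = 6·(-3)^t.

-3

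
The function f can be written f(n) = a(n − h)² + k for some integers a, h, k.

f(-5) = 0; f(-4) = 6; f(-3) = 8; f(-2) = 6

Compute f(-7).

First differences 6, 2, -2; second difference -4 = 2a, so a = -2.
Expanding, the n-coefficient is −2ah = 4h; matching it to the data gives h = -3, and then k = 8.
So f(n) = -2(n + 3)² + 8.
f(-7) = -2·(-4)² + 8 = -24.

-24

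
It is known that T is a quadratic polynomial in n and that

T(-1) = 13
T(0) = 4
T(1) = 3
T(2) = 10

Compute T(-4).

First differences: -9, -1, 7. Second differences: 8, 8.
Level-2 differences are constant, so T has degree 2.
Fitting a degree-2 polynomial gives T(n) = 4n² - 5n + 4.
Then T(-4) = 88.

88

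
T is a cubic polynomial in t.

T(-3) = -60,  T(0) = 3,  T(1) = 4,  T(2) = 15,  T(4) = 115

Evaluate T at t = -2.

-17

Write T(t) = at³ + bt² + ct + d; the 5 given values yield a linear system in the 4 coefficients.
Solving, T(t) = 2t³ - t² + 3.
Then T(-2) = -17.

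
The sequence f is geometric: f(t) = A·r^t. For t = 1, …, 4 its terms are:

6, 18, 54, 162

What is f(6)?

Consecutive ratio: 18/6 = 3, and 54/18 = 3, so r = 3.
Then A·3^1 = 6 gives A = 2, and f(t) = 2·3^t.
f(6) = 2·3^6 = 1458.

1458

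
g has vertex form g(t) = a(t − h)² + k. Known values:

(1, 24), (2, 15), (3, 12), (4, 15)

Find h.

First differences -9, -3, 3; second difference 6 = 2a, so a = 3.
Expanding, the t-coefficient is −2ah = -6h; matching it to the data gives h = 3, and then k = 12.
So g(t) = 3(t − 3)² + 12.
Hence h = 3.

3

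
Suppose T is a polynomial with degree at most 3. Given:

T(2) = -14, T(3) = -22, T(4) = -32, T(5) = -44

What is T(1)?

-8

First differences: -8, -10, -12. Second differences: -2, -2.
Level-2 differences are constant, so T has degree 2.
Fitting a degree-2 polynomial gives T(k) = -k² - 3k - 4.
Then T(1) = -8.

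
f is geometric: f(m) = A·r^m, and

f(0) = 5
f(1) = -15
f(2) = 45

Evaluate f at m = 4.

405

Consecutive ratio: -15/5 = -3, and 45/(-15) = -3, so r = -3.
Then A·(-3)^0 = 5 gives A = 5, and f(m) = 5·(-3)^m.
f(4) = 5·(-3)^4 = 405.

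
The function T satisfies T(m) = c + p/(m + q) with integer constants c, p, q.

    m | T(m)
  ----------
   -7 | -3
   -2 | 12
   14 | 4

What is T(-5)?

(T(m) − c)(m + q) = p for each data point; the three points give a linear system in c and q, then p follows.
Solving: c = 3, q = 4, p = 18, so T(m) = 3 + 18/(m + 4).
Then T(-5) = 3 + 18/(-1) = -15.

-15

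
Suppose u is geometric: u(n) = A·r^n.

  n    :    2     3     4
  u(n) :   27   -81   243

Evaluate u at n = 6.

2187

Consecutive ratio: -81/27 = -3, and 243/(-81) = -3, so r = -3.
Then A·(-3)^2 = 27 gives A = 3, and u(n) = 3·(-3)^n.
u(6) = 3·(-3)^6 = 2187.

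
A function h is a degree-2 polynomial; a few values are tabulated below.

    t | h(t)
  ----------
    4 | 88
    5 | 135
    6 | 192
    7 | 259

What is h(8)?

First differences: 47, 57, 67. Second differences: 10, 10.
Level-2 differences are constant, so h has degree 2.
Extending the table by one column gives the next first difference 77, so h(8) = 259 + 77 = 336.

336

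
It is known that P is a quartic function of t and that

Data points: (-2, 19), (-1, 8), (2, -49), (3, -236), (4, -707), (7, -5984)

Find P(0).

Write P(t) = at^4 + bt³ + ct² + dt + e; the 6 given values yield a linear system in the 5 coefficients.
Solving, P(t) = -2t^4 - 4t³ + 4t² - t + 1.
Then P(0) = 1.

1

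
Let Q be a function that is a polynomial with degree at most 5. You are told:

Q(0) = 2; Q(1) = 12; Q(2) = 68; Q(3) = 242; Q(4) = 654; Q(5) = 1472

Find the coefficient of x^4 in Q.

2

First differences: 10, 56, 174, 412, 818. Second differences: 46, 118, 238, 406. Third differences: 72, 120, 168. Fourth differences: 48, 48.
Level-4 differences are constant, so Q has degree 4.
Fitting a degree-4 polynomial gives Q(x) = 2x^4 + 9x² - x + 2.
The coefficient of x^4 is 2.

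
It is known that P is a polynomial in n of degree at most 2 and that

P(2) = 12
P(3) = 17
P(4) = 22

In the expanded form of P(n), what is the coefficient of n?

5

First differences: 5, 5.
Level-1 differences are constant, so P has degree 1.
Fitting a degree-1 polynomial gives P(n) = 5n + 2.
The coefficient of n is 5.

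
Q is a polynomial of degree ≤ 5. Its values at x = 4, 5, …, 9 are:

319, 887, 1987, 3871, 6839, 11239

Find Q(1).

Write Q(x) = ax^5 + bx^4 + cx³ + dx² + ex + p; the 6 given values yield a linear system in the 6 coefficients.
Solving, the leading coefficient vanishes, and Q(x) = 2x^4 - 2x³ - 6x² + 6x + 7.
Then Q(1) = 7.

7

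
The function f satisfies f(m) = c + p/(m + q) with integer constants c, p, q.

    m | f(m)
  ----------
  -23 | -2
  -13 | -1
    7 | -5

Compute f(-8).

1

(f(m) − c)(m + q) = p for each data point; the three points give a linear system in c and q, then p follows.
Solving: c = -3, q = 3, p = -20, so f(m) = -3 − 20/(m + 3).
Then f(-8) = -3 − 20/(-5) = 1.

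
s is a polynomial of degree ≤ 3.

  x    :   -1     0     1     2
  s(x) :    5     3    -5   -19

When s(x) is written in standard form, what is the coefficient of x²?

-3

First differences: -2, -8, -14. Second differences: -6, -6.
Level-2 differences are constant, so s has degree 2.
Fitting a degree-2 polynomial gives s(x) = -3x² - 5x + 3.
The coefficient of x² is -3.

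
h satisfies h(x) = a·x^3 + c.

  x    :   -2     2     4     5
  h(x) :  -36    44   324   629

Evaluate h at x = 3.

From h(-2) = -36 and h(2) = 44: -8a + c = -36 and 8a + c = 44.
Subtracting: 16a = 80, so a = 5; then c = -36 − 5·(-8) = 4.
So h(x) = 5x³ + 4, and h(3) = 139.

139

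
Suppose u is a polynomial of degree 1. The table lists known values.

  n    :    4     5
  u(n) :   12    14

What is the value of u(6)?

Write u(n) = an + b; the 2 given values yield a linear system in the 2 coefficients.
Solving, u(n) = 2n + 4.
Then u(6) = 16.

16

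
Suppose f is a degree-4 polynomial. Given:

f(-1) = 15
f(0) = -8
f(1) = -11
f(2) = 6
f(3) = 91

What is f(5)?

Write f(n) = an^4 + bn³ + cn² + dn + e; the 5 given values yield a linear system in the 5 coefficients.
Solving, f(n) = 2n^4 - 4n³ + 8n² - 9n - 8.
Then f(5) = 897.

897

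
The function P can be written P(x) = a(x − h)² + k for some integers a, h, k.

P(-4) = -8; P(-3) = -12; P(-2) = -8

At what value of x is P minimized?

First differences -4, 4; second difference 8 = 2a, so a = 4.
Expanding, the x-coefficient is −2ah = -8h; matching it to the data gives h = -3, and then k = -12.
So P(x) = 4(x + 3)² − 12.
Hence h = -3.

-3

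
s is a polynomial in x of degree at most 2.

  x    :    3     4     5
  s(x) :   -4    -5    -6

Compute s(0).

First differences: -1, -1.
Level-1 differences are constant, so s has degree 1.
Fitting a degree-1 polynomial gives s(x) = -x - 1.
Then s(0) = -1.

-1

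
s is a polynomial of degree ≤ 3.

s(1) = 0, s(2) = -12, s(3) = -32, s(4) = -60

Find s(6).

-140

First differences: -12, -20, -28. Second differences: -8, -8.
Level-2 differences are constant, so s has degree 2.
Fitting a degree-2 polynomial gives s(x) = -4x² + 4.
Then s(6) = -140.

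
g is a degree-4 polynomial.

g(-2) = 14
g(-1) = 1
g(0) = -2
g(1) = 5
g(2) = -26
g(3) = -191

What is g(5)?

Write g(k) = ak^4 + bk³ + ck² + dk + e; the 6 given values yield a linear system in the 5 coefficients.
Solving, g(k) = -2k^4 - 4k³ + 7k² + 6k - 2.
Then g(5) = -1547.

-1547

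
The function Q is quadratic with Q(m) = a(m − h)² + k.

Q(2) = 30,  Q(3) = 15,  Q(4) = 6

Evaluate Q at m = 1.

First differences -15, -9; second difference 6 = 2a, so a = 3.
Expanding, the m-coefficient is −2ah = -6h; matching it to the data gives h = 5, and then k = 3.
So Q(m) = 3(m − 5)² + 3.
Q(1) = 3·(-4)² + 3 = 51.

51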